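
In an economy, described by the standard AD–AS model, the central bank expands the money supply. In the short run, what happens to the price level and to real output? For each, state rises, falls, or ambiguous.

This is a positive demand shock: AD shifts right.
Moving along the upward-sloping SRAS curve, P rises and Y rises.

Price level: rises; output: rises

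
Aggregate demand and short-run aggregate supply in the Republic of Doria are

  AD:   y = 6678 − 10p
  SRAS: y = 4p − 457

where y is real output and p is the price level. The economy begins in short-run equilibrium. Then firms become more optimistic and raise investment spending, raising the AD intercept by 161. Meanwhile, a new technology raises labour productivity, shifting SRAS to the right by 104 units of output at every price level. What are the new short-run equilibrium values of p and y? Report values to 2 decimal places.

p = 513.71, y = 1701.86

After both shocks: AD is y = 6839 − 10p and SRAS is y = 4p − 353.
Setting them equal: 7192 = 14p, so p = 513.71.
Substituting into AD, y = 1701.86.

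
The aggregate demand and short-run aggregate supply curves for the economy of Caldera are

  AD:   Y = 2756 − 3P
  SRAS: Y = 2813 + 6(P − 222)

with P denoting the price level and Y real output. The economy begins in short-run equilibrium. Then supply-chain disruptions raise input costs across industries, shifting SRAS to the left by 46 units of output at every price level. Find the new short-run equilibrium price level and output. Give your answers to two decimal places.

This is a negative supply shock: SRAS shifts left.
New SRAS: Y = 1435 + 6P.
Set AD = SRAS: 2756 − 3P = 1435 + 6P, so 1321 = 9P and P = 146.78.
Substituting into AD, Y = 2315.67.

P = 146.78, Y = 2315.67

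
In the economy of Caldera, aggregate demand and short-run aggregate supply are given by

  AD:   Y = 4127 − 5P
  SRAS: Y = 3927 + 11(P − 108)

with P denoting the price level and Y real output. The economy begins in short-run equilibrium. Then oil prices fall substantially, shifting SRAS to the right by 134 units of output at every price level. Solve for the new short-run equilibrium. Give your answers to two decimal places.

This is a positive supply shock: SRAS shifts right.
New SRAS: Y = 2873 + 11P.
Set AD = SRAS: 4127 − 5P = 2873 + 11P, so 1254 = 16P and P = 78.38.
Substituting into AD, Y = 3735.13.

P = 78.38, Y = 3735.13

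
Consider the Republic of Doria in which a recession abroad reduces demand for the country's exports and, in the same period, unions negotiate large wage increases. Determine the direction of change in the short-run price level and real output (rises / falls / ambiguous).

The first event is a negative demand shock: AD shifts left, which by itself pushes P down and Y down.
The second is an adverse supply shock: SRAS shifts left, which by itself pushes P up and Y down.
The two shocks push P in opposite directions, so the effect on P is ambiguous. Both shocks push Y down, so Y falls.

Price level: ambiguous; output: falls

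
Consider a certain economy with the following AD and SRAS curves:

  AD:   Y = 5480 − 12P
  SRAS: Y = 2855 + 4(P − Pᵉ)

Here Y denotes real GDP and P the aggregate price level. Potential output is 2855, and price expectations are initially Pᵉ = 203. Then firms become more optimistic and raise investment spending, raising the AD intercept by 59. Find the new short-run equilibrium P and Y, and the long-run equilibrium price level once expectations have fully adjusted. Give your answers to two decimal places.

AD shifts right: new AD is Y = 5539 − 12P. With Pᵉ = 203, SRAS is Y = 2043 + 4P.
Short run: 5539 − 12P = 2043 + 4P gives 3496 = 16P, so P = 218.50 and Y = 5539 − 12P = 2917.00.
Y = 2917.00 is above potential 2855; expectations adjust and SRAS shifts left until Y = 2855.
Long run: on the new AD curve, 2855 = 5539 − 12P gives P = 223.67.

Short run: P = 218.50, Y = 2917.00. Long run: P = 223.67.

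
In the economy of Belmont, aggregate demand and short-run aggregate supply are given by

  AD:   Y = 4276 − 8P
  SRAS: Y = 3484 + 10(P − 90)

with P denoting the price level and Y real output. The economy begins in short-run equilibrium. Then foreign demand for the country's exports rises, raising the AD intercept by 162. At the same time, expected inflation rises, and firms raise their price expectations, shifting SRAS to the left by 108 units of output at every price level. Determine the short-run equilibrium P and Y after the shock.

P = 109, Y = 3566

After both shocks: AD is Y = 4438 − 8P and SRAS is Y = 2476 + 10P.
Setting them equal: 1962 = 18P, so P = 109.
Y = 4438 − 8·109 = 3566.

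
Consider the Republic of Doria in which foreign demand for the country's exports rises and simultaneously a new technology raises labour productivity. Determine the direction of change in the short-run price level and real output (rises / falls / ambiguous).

The first event is a positive demand shock: AD shifts right, which by itself pushes P up and Y up.
The second is a favourable supply shock: SRAS shifts right, which by itself pushes P down and Y up.
The two shocks push P in opposite directions, so the effect on P is ambiguous. Both shocks push Y up, so Y rises.

Price level: ambiguous; output: rises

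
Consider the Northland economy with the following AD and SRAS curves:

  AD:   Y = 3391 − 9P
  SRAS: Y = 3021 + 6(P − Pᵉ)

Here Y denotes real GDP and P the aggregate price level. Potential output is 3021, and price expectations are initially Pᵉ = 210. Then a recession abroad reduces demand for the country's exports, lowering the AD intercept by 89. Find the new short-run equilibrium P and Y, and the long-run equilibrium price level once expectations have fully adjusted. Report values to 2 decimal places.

Short run: P = 102.73, Y = 2377.40. Long run: P = 31.22.

AD shifts left: new AD is Y = 3302 − 9P. With Pᵉ = 210, SRAS is Y = 1761 + 6P.
Short run: 3302 − 9P = 1761 + 6P gives 1541 = 15P, so P = 102.73 and Y = 3302 − 9P = 2377.40.
Y = 2377.40 is below potential 3021; expectations adjust and SRAS shifts right until Y = 3021.
Long run: on the new AD curve, 3021 = 3302 − 9P gives P = 31.22.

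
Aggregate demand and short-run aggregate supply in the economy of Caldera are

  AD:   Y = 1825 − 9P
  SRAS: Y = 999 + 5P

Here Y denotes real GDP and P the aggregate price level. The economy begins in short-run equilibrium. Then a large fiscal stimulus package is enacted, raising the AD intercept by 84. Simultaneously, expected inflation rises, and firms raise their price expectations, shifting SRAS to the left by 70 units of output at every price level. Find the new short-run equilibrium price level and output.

After both shocks: AD is Y = 1909 − 9P and SRAS is Y = 929 + 5P.
Setting them equal: 980 = 14P, so P = 70.
Y = 1909 − 9·70 = 1279.

P = 70, Y = 1279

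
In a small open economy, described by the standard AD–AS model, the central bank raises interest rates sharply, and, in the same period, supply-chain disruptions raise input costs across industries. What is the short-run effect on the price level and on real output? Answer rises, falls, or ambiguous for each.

Price level: ambiguous; output: falls

The first event is a negative demand shock: AD shifts left, which by itself pushes P down and Y down.
The second is an adverse supply shock: SRAS shifts left, which by itself pushes P up and Y down.
The two shocks push P in opposite directions, so the effect on P is ambiguous. Both shocks push Y down, so Y falls.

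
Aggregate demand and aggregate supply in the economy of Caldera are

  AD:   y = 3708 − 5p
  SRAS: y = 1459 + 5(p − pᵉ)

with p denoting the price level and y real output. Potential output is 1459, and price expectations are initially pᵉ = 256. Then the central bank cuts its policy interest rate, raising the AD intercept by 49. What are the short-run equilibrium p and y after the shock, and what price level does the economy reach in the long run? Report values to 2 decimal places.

AD shifts right: new AD is y = 3757 − 5p. With pᵉ = 256, SRAS is y = 179 + 5p.
Short run: 3757 − 5p = 179 + 5p gives 3578 = 10p, so p = 357.80 and y = 3757 − 5p = 1968.00.
y = 1968.00 is above potential 1459; expectations adjust and SRAS shifts left until y = 1459.
Long run: on the new AD curve, 1459 = 3757 − 5p gives p = 459.60.

Short run: p = 357.80, y = 1968.00. Long run: p = 459.60.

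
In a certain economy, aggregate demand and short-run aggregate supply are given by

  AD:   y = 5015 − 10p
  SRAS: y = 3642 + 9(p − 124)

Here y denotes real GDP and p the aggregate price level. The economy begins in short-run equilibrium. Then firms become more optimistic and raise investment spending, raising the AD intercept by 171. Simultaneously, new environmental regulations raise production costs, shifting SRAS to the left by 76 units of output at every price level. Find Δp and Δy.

After both shocks: AD is y = 5186 − 10p and SRAS is y = 2450 + 9p.
Setting them equal: 2736 = 19p, so p = 144.
y = 5186 − 10·144 = 3746.
Initially p = 131, y = 3705, so Δp = +13 and Δy = +41.

Δp = +13, Δy = +41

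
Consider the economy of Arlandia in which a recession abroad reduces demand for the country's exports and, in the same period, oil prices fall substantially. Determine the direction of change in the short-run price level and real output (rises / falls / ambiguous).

The first event is a negative demand shock: AD shifts left, which by itself pushes P down and Y down.
The second is a favourable supply shock: SRAS shifts right, which by itself pushes P down and Y up.
Both shocks push P down, so P falls. The two shocks push Y in opposite directions, so the effect on Y is ambiguous.

Price level: falls; output: ambiguous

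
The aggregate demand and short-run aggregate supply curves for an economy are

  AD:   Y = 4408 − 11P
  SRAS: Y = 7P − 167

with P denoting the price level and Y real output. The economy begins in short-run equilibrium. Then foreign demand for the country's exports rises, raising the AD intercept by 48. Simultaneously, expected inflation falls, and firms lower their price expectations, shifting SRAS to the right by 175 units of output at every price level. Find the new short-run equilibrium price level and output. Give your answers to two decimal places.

P = 247.11, Y = 1737.78

After both shocks: AD is Y = 4456 − 11P and SRAS is Y = 8 + 7P.
Setting them equal: 4448 = 18P, so P = 247.11.
Substituting into AD, Y = 1737.78.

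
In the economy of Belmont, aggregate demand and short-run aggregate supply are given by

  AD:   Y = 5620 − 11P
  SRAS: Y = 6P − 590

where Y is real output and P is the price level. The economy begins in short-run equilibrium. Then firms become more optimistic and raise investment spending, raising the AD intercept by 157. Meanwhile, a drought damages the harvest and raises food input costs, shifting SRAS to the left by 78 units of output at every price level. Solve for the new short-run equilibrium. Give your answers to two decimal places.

After both shocks: AD is Y = 5777 − 11P and SRAS is Y = 6P − 668.
Setting them equal: 6445 = 17P, so P = 379.12.
Substituting into AD, Y = 1606.71.

P = 379.12, Y = 1606.71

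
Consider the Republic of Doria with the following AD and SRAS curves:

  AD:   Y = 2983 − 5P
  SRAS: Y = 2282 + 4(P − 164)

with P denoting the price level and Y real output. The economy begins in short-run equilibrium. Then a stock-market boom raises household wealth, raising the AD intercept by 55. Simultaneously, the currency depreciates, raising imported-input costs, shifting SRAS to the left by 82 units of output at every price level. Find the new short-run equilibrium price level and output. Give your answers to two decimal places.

After both shocks: AD is Y = 3038 − 5P and SRAS is Y = 1544 + 4P.
Setting them equal: 1494 = 9P, so P = 166.00.
Substituting into AD, Y = 2208.00.

P = 166.00, Y = 2208.00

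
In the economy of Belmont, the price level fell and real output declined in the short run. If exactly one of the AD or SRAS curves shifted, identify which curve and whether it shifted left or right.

P fell and Y fell. An AD shift moves P and Y in the same direction; an SRAS shift moves them in opposite directions.
Here P and Y moved in the same direction, so the AD curve shifted.
Since Y fell, AD shifted left.

AD shifted left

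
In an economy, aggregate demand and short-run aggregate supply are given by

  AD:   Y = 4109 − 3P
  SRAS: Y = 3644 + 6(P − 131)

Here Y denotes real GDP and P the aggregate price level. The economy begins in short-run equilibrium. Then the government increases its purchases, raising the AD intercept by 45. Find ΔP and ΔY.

This is a positive demand shock: AD shifts right.
New AD: Y = 4154 − 3P.
SRAS can be written Y = 2858 + 6P.
Set AD = SRAS: 4154 − 3P = 2858 + 6P, so 1296 = 9P and P = 144.
Y = 4154 − 3·144 = 3722.
Initially P = 139, Y = 3692, so ΔP = +5 and ΔY = +30.

ΔP = +5, ΔY = +30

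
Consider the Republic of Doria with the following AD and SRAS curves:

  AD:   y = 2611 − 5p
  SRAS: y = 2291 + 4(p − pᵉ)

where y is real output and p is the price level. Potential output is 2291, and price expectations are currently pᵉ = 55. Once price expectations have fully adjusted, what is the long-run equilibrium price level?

Short run: with pᵉ = 55, SRAS is y = 2071 + 4p. Setting AD = SRAS gives 540 = 9p, so p = 60 and y = 2611 − 5·60 = 2311.
Output 2311 is above potential 2291, so over time expected prices rise and SRAS shifts left until y returns to 2291.
Long run: y = 2291 on the AD curve gives 2291 = 2611 − 5p, so p = 64.

Long-run p = 64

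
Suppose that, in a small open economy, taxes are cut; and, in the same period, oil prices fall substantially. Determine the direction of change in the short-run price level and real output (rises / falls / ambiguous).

The first event is a positive demand shock: AD shifts right, which by itself pushes P up and Y up.
The second is a favourable supply shock: SRAS shifts right, which by itself pushes P down and Y up.
The two shocks push P in opposite directions, so the effect on P is ambiguous. Both shocks push Y up, so Y rises.

Price level: ambiguous; output: rises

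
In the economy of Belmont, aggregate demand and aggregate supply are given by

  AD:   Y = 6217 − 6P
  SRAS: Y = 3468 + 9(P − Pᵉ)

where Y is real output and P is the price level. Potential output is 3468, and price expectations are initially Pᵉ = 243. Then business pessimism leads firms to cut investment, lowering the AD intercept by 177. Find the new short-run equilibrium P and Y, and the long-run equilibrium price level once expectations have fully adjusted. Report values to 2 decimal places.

AD shifts left: new AD is Y = 6040 − 6P. With Pᵉ = 243, SRAS is Y = 1281 + 9P.
Short run: 6040 − 6P = 1281 + 9P gives 4759 = 15P, so P = 317.27 and Y = 6040 − 6P = 4136.40.
Y = 4136.40 is above potential 3468; expectations adjust and SRAS shifts left until Y = 3468.
Long run: on the new AD curve, 3468 = 6040 − 6P gives P = 428.67.

Short run: P = 317.27, Y = 4136.40. Long run: P = 428.67.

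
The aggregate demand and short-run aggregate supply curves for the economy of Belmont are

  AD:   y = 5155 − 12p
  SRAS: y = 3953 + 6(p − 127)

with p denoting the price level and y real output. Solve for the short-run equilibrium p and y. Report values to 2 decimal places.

p = 109.11, y = 3845.67

Write SRAS as y = 3953 + 6p − 762 = 3191 + 6p.
Set AD = SRAS: 5155 − 12p = 3191 + 6p, so 1964 = 18p and p = 109.11.
Substituting into AD, y = 5155 − 12p = 3845.67.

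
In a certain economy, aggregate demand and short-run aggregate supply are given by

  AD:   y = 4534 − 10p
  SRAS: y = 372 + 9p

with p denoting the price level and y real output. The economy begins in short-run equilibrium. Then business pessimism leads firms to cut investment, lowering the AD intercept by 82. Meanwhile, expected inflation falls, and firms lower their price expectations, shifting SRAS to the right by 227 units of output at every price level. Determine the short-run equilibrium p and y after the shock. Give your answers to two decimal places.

After both shocks: AD is y = 4452 − 10p and SRAS is y = 599 + 9p.
Setting them equal: 3853 = 19p, so p = 202.79.
Substituting into AD, y = 2424.11.

p = 202.79, y = 2424.11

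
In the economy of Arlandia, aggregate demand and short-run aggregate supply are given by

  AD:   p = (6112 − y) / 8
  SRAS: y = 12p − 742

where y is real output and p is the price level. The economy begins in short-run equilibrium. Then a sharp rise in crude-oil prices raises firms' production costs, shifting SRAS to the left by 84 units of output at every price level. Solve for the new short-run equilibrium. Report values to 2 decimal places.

p = 346.90, y = 3336.80

This is a negative supply shock: SRAS shifts left.
New SRAS: y = 12p − 826.
Set AD = SRAS: 6112 − 8p = 12p − 826, so 6938 = 20p and p = 346.90.
Substituting into AD, y = 3336.80.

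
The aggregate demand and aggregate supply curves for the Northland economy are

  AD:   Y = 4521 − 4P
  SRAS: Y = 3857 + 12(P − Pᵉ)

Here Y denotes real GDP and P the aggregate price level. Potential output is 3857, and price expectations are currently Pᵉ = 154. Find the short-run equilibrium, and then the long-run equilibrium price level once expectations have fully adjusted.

Short run: with Pᵉ = 154, SRAS is Y = 2009 + 12P. Setting AD = SRAS gives 2512 = 16P, so P = 157 and Y = 4521 − 4·157 = 3893.
Output 3893 is above potential 3857, so over time expected prices rise and SRAS shifts left until Y returns to 3857.
Long run: Y = 3857 on the AD curve gives 3857 = 4521 − 4P, so P = 166.

Short run: P = 157, Y = 3893. Long run: P = 166.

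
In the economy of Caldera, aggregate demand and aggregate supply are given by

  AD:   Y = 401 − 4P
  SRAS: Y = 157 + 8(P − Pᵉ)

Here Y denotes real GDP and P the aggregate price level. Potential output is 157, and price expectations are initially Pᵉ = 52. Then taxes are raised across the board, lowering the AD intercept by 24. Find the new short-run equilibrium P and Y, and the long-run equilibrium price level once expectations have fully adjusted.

AD shifts left: new AD is Y = 377 − 4P. With Pᵉ = 52, SRAS is Y = 8P − 259.
Short run: 377 − 4P = 8P − 259 gives 636 = 12P, so P = 53 and Y = 377 − 4·53 = 165.
Y = 165 is above potential 157; expectations adjust and SRAS shifts left until Y = 157.
Long run: on the new AD curve, 157 = 377 − 4P gives P = 55.

Short run: P = 53, Y = 165. Long run: P = 55.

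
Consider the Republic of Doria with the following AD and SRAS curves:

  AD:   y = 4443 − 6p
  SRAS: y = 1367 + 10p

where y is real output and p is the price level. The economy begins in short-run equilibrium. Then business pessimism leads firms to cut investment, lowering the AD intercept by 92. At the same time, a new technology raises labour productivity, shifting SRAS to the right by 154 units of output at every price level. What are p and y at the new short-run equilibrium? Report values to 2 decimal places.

p = 176.88, y = 3289.75

After both shocks: AD is y = 4351 − 6p and SRAS is y = 1521 + 10p.
Setting them equal: 2830 = 16p, so p = 176.88.
Substituting into AD, y = 3289.75.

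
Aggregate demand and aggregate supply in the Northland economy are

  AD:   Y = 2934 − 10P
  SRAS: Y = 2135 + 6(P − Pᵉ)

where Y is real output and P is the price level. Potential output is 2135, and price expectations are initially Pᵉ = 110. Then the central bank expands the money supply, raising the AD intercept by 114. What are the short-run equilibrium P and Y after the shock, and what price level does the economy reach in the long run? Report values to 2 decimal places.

Short run: P = 98.31, Y = 2064.88. Long run: P = 91.30.

AD shifts right: new AD is Y = 3048 − 10P. With Pᵉ = 110, SRAS is Y = 1475 + 6P.
Short run: 3048 − 10P = 1475 + 6P gives 1573 = 16P, so P = 98.31 and Y = 3048 − 10P = 2064.88.
Y = 2064.88 is below potential 2135; expectations adjust and SRAS shifts right until Y = 2135.
Long run: on the new AD curve, 2135 = 3048 − 10P gives P = 91.30.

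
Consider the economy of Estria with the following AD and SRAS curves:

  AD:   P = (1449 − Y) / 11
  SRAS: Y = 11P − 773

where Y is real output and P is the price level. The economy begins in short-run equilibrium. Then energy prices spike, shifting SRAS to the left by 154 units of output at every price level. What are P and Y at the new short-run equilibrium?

This is a negative supply shock: SRAS shifts left.
New SRAS: Y = 11P − 927.
Set AD = SRAS: 1449 − 11P = 11P − 927, so 2376 = 22P and P = 108.
Y = 1449 − 11·108 = 261.

P = 108, Y = 261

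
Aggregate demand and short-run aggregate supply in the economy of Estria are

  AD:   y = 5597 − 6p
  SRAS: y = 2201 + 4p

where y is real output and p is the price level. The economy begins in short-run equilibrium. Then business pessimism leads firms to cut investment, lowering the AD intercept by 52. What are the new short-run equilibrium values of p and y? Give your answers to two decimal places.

This is a negative demand shock: AD shifts left.
New AD: y = 5545 − 6p.
Set AD = SRAS: 5545 − 6p = 2201 + 4p, so 3344 = 10p and p = 334.40.
Substituting into AD, y = 3538.60.

p = 334.40, y = 3538.60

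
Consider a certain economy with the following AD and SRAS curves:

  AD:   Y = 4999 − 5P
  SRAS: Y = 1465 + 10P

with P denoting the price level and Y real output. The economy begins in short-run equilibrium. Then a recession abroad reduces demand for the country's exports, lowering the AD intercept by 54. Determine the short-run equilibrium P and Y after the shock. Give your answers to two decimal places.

P = 232.00, Y = 3785.00

This is a negative demand shock: AD shifts left.
New AD: Y = 4945 − 5P.
Set AD = SRAS: 4945 − 5P = 1465 + 10P, so 3480 = 15P and P = 232.00.
Substituting into AD, Y = 3785.00.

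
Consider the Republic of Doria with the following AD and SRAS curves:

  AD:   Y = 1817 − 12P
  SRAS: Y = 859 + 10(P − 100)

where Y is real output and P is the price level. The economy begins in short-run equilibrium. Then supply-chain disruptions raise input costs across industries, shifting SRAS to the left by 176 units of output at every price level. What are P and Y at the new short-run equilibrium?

P = 97, Y = 653

This is a negative supply shock: SRAS shifts left.
New SRAS: Y = 10P − 317.
Set AD = SRAS: 1817 − 12P = 10P − 317, so 2134 = 22P and P = 97.
Y = 1817 − 12·97 = 653.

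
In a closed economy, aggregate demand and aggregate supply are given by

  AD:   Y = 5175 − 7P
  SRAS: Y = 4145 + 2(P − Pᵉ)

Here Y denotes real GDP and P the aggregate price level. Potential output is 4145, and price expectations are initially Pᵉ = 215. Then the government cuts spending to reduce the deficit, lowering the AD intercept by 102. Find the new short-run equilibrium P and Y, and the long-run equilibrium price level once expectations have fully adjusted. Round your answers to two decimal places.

AD shifts left: new AD is Y = 5073 − 7P. With Pᵉ = 215, SRAS is Y = 3715 + 2P.
Short run: 5073 − 7P = 3715 + 2P gives 1358 = 9P, so P = 150.89 and Y = 5073 − 7P = 4016.78.
Y = 4016.78 is below potential 4145; expectations adjust and SRAS shifts right until Y = 4145.
Long run: on the new AD curve, 4145 = 5073 − 7P gives P = 132.57.

Short run: P = 150.89, Y = 4016.78. Long run: P = 132.57.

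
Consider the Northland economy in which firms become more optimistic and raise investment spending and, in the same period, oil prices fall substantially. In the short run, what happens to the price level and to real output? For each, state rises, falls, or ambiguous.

The first event is a positive demand shock: AD shifts right, which by itself pushes P up and Y up.
The second is a favourable supply shock: SRAS shifts right, which by itself pushes P down and Y up.
The two shocks push P in opposite directions, so the effect on P is ambiguous. Both shocks push Y up, so Y rises.

Price level: ambiguous; output: rises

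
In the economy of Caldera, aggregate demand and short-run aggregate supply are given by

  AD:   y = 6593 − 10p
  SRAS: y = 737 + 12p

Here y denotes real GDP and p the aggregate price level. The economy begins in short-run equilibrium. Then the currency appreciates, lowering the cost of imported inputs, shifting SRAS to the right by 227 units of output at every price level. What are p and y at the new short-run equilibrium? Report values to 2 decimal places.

This is a positive supply shock: SRAS shifts right.
New SRAS: y = 964 + 12p.
Set AD = SRAS: 6593 − 10p = 964 + 12p, so 5629 = 22p and p = 255.86.
Substituting into AD, y = 4034.36.

p = 255.86, y = 4034.36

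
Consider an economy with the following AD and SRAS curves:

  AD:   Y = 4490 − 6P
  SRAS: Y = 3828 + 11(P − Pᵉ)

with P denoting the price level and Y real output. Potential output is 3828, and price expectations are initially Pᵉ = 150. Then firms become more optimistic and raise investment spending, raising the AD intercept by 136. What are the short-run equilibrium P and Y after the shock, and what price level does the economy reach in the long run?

Short run: P = 144, Y = 3762. Long run: P = 133.

AD shifts right: new AD is Y = 4626 − 6P. With Pᵉ = 150, SRAS is Y = 2178 + 11P.
Short run: 4626 − 6P = 2178 + 11P gives 2448 = 17P, so P = 144 and Y = 4626 − 6·144 = 3762.
Y = 3762 is below potential 3828; expectations adjust and SRAS shifts right until Y = 3828.
Long run: on the new AD curve, 3828 = 4626 − 6P gives P = 133.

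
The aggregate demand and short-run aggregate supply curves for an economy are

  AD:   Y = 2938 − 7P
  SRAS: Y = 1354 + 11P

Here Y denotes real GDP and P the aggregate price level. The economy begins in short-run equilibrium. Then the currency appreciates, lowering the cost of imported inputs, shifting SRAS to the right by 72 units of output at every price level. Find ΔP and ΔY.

This is a positive supply shock: SRAS shifts right.
New SRAS: Y = 1426 + 11P.
Set AD = SRAS: 2938 − 7P = 1426 + 11P, so 1512 = 18P and P = 84.
Y = 2938 − 7·84 = 2350.
Initially P = 88, Y = 2322, so ΔP = -4 and ΔY = +28.

ΔP = -4, ΔY = +28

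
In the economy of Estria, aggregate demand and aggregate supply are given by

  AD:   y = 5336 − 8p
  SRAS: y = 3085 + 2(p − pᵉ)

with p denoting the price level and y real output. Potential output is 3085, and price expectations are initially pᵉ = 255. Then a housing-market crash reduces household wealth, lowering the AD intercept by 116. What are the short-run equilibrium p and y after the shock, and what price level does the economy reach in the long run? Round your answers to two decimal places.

AD shifts left: new AD is y = 5220 − 8p. With pᵉ = 255, SRAS is y = 2575 + 2p.
Short run: 5220 − 8p = 2575 + 2p gives 2645 = 10p, so p = 264.50 and y = 5220 − 8p = 3104.00.
y = 3104.00 is above potential 3085; expectations adjust and SRAS shifts left until y = 3085.
Long run: on the new AD curve, 3085 = 5220 − 8p gives p = 266.88.

Short run: p = 264.50, y = 3104.00. Long run: p = 266.88.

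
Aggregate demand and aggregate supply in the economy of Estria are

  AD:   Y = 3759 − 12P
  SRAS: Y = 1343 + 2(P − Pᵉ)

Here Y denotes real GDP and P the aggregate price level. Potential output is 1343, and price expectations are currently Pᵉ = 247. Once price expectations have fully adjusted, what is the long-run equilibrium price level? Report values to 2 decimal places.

Short run: with Pᵉ = 247, SRAS is Y = 849 + 2P. Setting AD = SRAS gives 2910 = 14P, so P = 207.86 and Y = 3759 − 12P = 1264.71.
Output 1264.71 is below potential 1343, so over time expected prices fall and SRAS shifts right until Y returns to 1343.
Long run: Y = 1343 on the AD curve gives 1343 = 3759 − 12P, so P = 201.33.

Long-run P = 201.33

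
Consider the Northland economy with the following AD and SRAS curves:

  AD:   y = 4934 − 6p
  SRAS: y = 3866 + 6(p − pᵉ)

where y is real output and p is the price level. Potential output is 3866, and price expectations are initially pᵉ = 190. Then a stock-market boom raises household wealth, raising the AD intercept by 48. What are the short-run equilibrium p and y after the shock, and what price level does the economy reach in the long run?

Short run: p = 188, y = 3854. Long run: p = 186.

AD shifts right: new AD is y = 4982 − 6p. With pᵉ = 190, SRAS is y = 2726 + 6p.
Short run: 4982 − 6p = 2726 + 6p gives 2256 = 12p, so p = 188 and y = 4982 − 6·188 = 3854.
y = 3854 is below potential 3866; expectations adjust and SRAS shifts right until y = 3866.
Long run: on the new AD curve, 3866 = 4982 − 6p gives p = 186.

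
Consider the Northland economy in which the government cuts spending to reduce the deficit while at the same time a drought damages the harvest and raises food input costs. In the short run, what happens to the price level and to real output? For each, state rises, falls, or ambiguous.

The first event is a negative demand shock: AD shifts left, which by itself pushes P down and Y down.
The second is an adverse supply shock: SRAS shifts left, which by itself pushes P up and Y down.
The two shocks push P in opposite directions, so the effect on P is ambiguous. Both shocks push Y down, so Y falls.

Price level: ambiguous; output: falls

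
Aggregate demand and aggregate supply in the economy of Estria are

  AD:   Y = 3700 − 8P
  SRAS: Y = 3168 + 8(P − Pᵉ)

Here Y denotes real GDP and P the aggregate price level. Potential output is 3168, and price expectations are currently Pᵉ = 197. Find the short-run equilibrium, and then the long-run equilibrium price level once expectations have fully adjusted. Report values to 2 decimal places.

Short run: P = 131.75, Y = 2646.00. Long run: P = 66.50.

Short run: with Pᵉ = 197, SRAS is Y = 1592 + 8P. Setting AD = SRAS gives 2108 = 16P, so P = 131.75 and Y = 3700 − 8P = 2646.00.
Output 2646.00 is below potential 3168, so over time expected prices fall and SRAS shifts right until Y returns to 3168.
Long run: Y = 3168 on the AD curve gives 3168 = 3700 − 8P, so P = 66.50.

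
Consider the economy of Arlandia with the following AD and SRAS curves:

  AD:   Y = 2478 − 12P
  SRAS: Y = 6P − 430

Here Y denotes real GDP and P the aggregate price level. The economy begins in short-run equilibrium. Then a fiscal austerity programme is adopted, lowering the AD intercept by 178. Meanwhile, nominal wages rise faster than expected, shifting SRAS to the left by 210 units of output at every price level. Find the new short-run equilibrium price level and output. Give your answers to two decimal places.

P = 163.33, Y = 340.00

After both shocks: AD is Y = 2300 − 12P and SRAS is Y = 6P − 640.
Setting them equal: 2940 = 18P, so P = 163.33.
Substituting into AD, Y = 340.00.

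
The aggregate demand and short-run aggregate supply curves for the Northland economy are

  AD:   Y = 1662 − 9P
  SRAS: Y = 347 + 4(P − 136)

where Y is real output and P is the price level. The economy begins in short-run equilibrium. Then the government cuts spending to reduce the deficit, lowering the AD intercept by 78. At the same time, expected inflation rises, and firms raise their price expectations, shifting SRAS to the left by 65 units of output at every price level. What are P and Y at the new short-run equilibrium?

After both shocks: AD is Y = 1584 − 9P and SRAS is Y = 4P − 262.
Setting them equal: 1846 = 13P, so P = 142.
Y = 1584 − 9·142 = 306.

P = 142, Y = 306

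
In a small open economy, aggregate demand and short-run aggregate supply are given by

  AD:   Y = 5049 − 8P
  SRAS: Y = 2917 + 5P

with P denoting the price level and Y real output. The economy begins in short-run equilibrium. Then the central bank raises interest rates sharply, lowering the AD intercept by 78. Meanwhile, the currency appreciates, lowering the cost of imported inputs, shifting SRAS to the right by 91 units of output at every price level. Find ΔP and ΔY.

ΔP = -13, ΔY = +26

After both shocks: AD is Y = 4971 − 8P and SRAS is Y = 3008 + 5P.
Setting them equal: 1963 = 13P, so P = 151.
Y = 4971 − 8·151 = 3763.
Initially P = 164, Y = 3737, so ΔP = -13 and ΔY = +26.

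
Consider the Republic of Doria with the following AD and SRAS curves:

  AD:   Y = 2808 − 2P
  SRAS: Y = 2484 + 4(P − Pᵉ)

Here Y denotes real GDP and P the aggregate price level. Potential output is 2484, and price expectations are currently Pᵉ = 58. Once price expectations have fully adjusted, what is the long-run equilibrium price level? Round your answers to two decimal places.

Short run: with Pᵉ = 58, SRAS is Y = 2252 + 4P. Setting AD = SRAS gives 556 = 6P, so P = 92.67 and Y = 2808 − 2P = 2622.67.
Output 2622.67 is above potential 2484, so over time expected prices rise and SRAS shifts left until Y returns to 2484.
Long run: Y = 2484 on the AD curve gives 2484 = 2808 − 2P, so P = 162.00.

Long-run P = 162.00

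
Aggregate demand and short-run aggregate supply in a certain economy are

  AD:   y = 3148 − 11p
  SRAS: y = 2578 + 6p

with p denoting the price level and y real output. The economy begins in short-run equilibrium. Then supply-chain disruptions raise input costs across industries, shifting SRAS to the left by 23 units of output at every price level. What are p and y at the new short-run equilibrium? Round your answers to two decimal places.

This is a negative supply shock: SRAS shifts left.
New SRAS: y = 2555 + 6p.
Set AD = SRAS: 3148 − 11p = 2555 + 6p, so 593 = 17p and p = 34.88.
Substituting into AD, y = 2764.29.

p = 34.88, y = 2764.29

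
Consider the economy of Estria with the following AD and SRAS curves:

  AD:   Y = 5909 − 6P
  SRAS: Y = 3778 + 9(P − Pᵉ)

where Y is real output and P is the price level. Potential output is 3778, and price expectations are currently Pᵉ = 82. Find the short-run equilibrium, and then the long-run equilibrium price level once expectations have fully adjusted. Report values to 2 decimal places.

Short run: P = 191.27, Y = 4761.40. Long run: P = 355.17.

Short run: with Pᵉ = 82, SRAS is Y = 3040 + 9P. Setting AD = SRAS gives 2869 = 15P, so P = 191.27 and Y = 5909 − 6P = 4761.40.
Output 4761.40 is above potential 3778, so over time expected prices rise and SRAS shifts left until Y returns to 3778.
Long run: Y = 3778 on the AD curve gives 3778 = 5909 − 6P, so P = 355.17.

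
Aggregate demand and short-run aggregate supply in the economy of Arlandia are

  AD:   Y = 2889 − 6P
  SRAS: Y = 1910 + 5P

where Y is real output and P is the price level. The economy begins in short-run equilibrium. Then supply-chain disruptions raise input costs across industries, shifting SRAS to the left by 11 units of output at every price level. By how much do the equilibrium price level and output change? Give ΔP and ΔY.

This is a negative supply shock: SRAS shifts left.
New SRAS: Y = 1899 + 5P.
Set AD = SRAS: 2889 − 6P = 1899 + 5P, so 990 = 11P and P = 90.
Y = 2889 − 6·90 = 2349.
Initially P = 89, Y = 2355, so ΔP = +1 and ΔY = -6.

ΔP = +1, ΔY = -6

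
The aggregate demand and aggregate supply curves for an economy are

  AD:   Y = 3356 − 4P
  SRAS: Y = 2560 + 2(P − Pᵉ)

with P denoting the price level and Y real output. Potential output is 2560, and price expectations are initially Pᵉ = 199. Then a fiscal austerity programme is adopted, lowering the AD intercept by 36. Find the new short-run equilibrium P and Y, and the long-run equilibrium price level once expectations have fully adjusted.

Short run: P = 193, Y = 2548. Long run: P = 190.

AD shifts left: new AD is Y = 3320 − 4P. With Pᵉ = 199, SRAS is Y = 2162 + 2P.
Short run: 3320 − 4P = 2162 + 2P gives 1158 = 6P, so P = 193 and Y = 3320 − 4·193 = 2548.
Y = 2548 is below potential 2560; expectations adjust and SRAS shifts right until Y = 2560.
Long run: on the new AD curve, 2560 = 3320 − 4P gives P = 190.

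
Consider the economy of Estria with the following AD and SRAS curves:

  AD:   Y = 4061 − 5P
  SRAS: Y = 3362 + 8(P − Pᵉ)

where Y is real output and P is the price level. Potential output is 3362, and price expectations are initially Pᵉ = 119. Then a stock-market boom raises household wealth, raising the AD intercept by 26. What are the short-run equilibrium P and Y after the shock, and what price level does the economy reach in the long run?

AD shifts right: new AD is Y = 4087 − 5P. With Pᵉ = 119, SRAS is Y = 2410 + 8P.
Short run: 4087 − 5P = 2410 + 8P gives 1677 = 13P, so P = 129 and Y = 4087 − 5·129 = 3442.
Y = 3442 is above potential 3362; expectations adjust and SRAS shifts left until Y = 3362.
Long run: on the new AD curve, 3362 = 4087 − 5P gives P = 145.

Short run: P = 129, Y = 3442. Long run: P = 145.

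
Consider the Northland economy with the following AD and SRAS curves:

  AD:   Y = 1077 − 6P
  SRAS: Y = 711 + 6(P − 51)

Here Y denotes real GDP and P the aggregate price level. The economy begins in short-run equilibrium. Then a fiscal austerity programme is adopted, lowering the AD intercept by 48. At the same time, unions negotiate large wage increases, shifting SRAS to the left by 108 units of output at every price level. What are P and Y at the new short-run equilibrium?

P = 61, Y = 663

After both shocks: AD is Y = 1029 − 6P and SRAS is Y = 297 + 6P.
Setting them equal: 732 = 12P, so P = 61.
Y = 1029 − 6·61 = 663.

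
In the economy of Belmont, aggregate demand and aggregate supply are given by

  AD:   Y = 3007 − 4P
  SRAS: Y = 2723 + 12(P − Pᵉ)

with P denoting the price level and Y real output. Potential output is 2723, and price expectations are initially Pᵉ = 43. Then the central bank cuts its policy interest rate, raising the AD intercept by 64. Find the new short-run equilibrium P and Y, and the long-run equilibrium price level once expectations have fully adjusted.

Short run: P = 54, Y = 2855. Long run: P = 87.

AD shifts right: new AD is Y = 3071 − 4P. With Pᵉ = 43, SRAS is Y = 2207 + 12P.
Short run: 3071 − 4P = 2207 + 12P gives 864 = 16P, so P = 54 and Y = 3071 − 4·54 = 2855.
Y = 2855 is above potential 2723; expectations adjust and SRAS shifts left until Y = 2723.
Long run: on the new AD curve, 2723 = 3071 − 4P gives P = 87.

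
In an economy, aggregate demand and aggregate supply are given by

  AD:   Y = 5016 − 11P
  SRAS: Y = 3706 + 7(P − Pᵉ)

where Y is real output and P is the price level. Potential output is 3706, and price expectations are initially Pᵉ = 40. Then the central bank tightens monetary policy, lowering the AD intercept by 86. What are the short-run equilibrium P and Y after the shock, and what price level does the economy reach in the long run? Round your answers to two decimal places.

AD shifts left: new AD is Y = 4930 − 11P. With Pᵉ = 40, SRAS is Y = 3426 + 7P.
Short run: 4930 − 11P = 3426 + 7P gives 1504 = 18P, so P = 83.56 and Y = 4930 − 11P = 4010.89.
Y = 4010.89 is above potential 3706; expectations adjust and SRAS shifts left until Y = 3706.
Long run: on the new AD curve, 3706 = 4930 − 11P gives P = 111.27.

Short run: P = 83.56, Y = 4010.89. Long run: P = 111.27.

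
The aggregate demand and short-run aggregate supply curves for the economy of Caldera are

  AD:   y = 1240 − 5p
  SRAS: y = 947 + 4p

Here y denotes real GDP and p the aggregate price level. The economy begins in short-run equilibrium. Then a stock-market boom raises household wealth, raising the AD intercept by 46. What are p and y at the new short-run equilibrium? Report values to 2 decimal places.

p = 37.67, y = 1097.67

This is a positive demand shock: AD shifts right.
New AD: y = 1286 − 5p.
Set AD = SRAS: 1286 − 5p = 947 + 4p, so 339 = 9p and p = 37.67.
Substituting into AD, y = 1097.67.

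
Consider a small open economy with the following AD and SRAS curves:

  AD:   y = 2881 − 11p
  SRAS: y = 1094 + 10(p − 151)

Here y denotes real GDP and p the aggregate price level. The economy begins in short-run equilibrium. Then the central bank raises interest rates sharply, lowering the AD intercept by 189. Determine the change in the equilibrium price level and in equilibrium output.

This is a negative demand shock: AD shifts left.
New AD: y = 2692 − 11p.
SRAS can be written y = 10p − 416.
Set AD = SRAS: 2692 − 11p = 10p − 416, so 3108 = 21p and p = 148.
y = 2692 − 11·148 = 1064.
Initially p = 157, y = 1154, so Δp = -9 and Δy = -90.

Δp = -9, Δy = -90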